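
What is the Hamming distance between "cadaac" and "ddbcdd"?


Comparing "cadaac" and "ddbcdd" position by position:
  Position 0: 'c' vs 'd' => differ
  Position 1: 'a' vs 'd' => differ
  Position 2: 'd' vs 'b' => differ
  Position 3: 'a' vs 'c' => differ
  Position 4: 'a' vs 'd' => differ
  Position 5: 'c' vs 'd' => differ
Total differences (Hamming distance): 6

6


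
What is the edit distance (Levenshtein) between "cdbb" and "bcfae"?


Computing edit distance: "cdbb" -> "bcfae"
DP table:
           b    c    f    a    e
      0    1    2    3    4    5
  c   1    1    1    2    3    4
  d   2    2    2    2    3    4
  b   3    2    3    3    3    4
  b   4    3    3    4    4    4
Edit distance = dp[4][5] = 4

4


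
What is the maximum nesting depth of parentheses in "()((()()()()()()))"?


Input: "()((()()()()()()))"
Tracking depth:
  Position 0 '(': depth becomes 1
  Position 1 ')': depth becomes 0
  Position 2 '(': depth becomes 1
  Position 3 '(': depth becomes 2
  Position 4 '(': depth becomes 3
  Position 5 ')': depth becomes 2
  Position 6 '(': depth becomes 3
  Position 7 ')': depth becomes 2
  Position 8 '(': depth becomes 3
  Position 9 ')': depth becomes 2
  Position 10 '(': depth becomes 3
  Position 11 ')': depth becomes 2
  Position 12 '(': depth becomes 3
  Position 13 ')': depth becomes 2
  Position 14 '(': depth becomes 3
  Position 15 ')': depth becomes 2
  Position 16 ')': depth becomes 1
  Position 17 ')': depth becomes 0
Maximum depth reached: 3

3


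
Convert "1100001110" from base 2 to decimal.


Input: "1100001110" in base 2
Positional expansion:
  Digit '1' (value 1) x 2^9 = 512
  Digit '1' (value 1) x 2^8 = 256
  Digit '0' (value 0) x 2^7 = 0
  Digit '0' (value 0) x 2^6 = 0
  Digit '0' (value 0) x 2^5 = 0
  Digit '0' (value 0) x 2^4 = 0
  Digit '1' (value 1) x 2^3 = 8
  Digit '1' (value 1) x 2^2 = 4
  Digit '1' (value 1) x 2^1 = 2
  Digit '0' (value 0) x 2^0 = 0
Sum = 782

782


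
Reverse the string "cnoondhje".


Input: cnoondhje
Reading characters right to left:
  Position 8: 'e'
  Position 7: 'j'
  Position 6: 'h'
  Position 5: 'd'
  Position 4: 'n'
  Position 3: 'o'
  Position 2: 'o'
  Position 1: 'n'
  Position 0: 'c'
Reversed: ejhdnoonc

ejhdnoonc


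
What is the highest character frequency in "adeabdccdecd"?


Input: adeabdccdecd
Character counts:
  'a': 2
  'b': 1
  'c': 3
  'd': 4
  'e': 2
Maximum frequency: 4

4


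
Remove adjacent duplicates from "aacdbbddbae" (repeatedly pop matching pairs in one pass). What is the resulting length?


Input: aacdbbddbae
Stack-based adjacent duplicate removal:
  Read 'a': push. Stack: a
  Read 'a': matches stack top 'a' => pop. Stack: (empty)
  Read 'c': push. Stack: c
  Read 'd': push. Stack: cd
  Read 'b': push. Stack: cdb
  Read 'b': matches stack top 'b' => pop. Stack: cd
  Read 'd': matches stack top 'd' => pop. Stack: c
  Read 'd': push. Stack: cd
  Read 'b': push. Stack: cdb
  Read 'a': push. Stack: cdba
  Read 'e': push. Stack: cdbae
Final stack: "cdbae" (length 5)

5


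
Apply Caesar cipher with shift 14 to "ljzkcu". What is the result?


Caesar cipher: shift "ljzkcu" by 14
  'l' (pos 11) + 14 = pos 25 = 'z'
  'j' (pos 9) + 14 = pos 23 = 'x'
  'z' (pos 25) + 14 = pos 13 = 'n'
  'k' (pos 10) + 14 = pos 24 = 'y'
  'c' (pos 2) + 14 = pos 16 = 'q'
  'u' (pos 20) + 14 = pos 8 = 'i'
Result: zxnyqi

zxnyqi


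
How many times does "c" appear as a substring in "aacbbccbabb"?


Searching for "c" in "aacbbccbabb"
Scanning each position:
  Position 0: "a" => no
  Position 1: "a" => no
  Position 2: "c" => MATCH
  Position 3: "b" => no
  Position 4: "b" => no
  Position 5: "c" => MATCH
  Position 6: "c" => MATCH
  Position 7: "b" => no
  Position 8: "a" => no
  Position 9: "b" => no
  Position 10: "b" => no
Total occurrences: 3

3


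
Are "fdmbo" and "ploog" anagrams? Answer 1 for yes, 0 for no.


Strings: "fdmbo", "ploog"
Sorted first:  bdfmo
Sorted second: gloop
Differ at position 0: 'b' vs 'g' => not anagrams

0


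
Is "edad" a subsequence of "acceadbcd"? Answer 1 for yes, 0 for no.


Check if "edad" is a subsequence of "acceadbcd"
Greedy scan:
  Position 0 ('a'): no match needed
  Position 1 ('c'): no match needed
  Position 2 ('c'): no match needed
  Position 3 ('e'): matches sub[0] = 'e'
  Position 4 ('a'): no match needed
  Position 5 ('d'): matches sub[1] = 'd'
  Position 6 ('b'): no match needed
  Position 7 ('c'): no match needed
  Position 8 ('d'): no match needed
Only matched 2/4 characters => not a subsequence

0


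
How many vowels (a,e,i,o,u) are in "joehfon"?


Input: joehfon
Checking each character:
  'j' at position 0: consonant
  'o' at position 1: vowel (running total: 1)
  'e' at position 2: vowel (running total: 2)
  'h' at position 3: consonant
  'f' at position 4: consonant
  'o' at position 5: vowel (running total: 3)
  'n' at position 6: consonant
Total vowels: 3

3


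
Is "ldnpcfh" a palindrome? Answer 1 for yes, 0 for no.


Input: ldnpcfh
Reversed: hfcpndl
  Compare pos 0 ('l') with pos 6 ('h'): MISMATCH
  Compare pos 1 ('d') with pos 5 ('f'): MISMATCH
  Compare pos 2 ('n') with pos 4 ('c'): MISMATCH
Result: not a palindrome

0


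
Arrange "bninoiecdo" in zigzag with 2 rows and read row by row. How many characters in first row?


Zigzag "bninoiecdo" into 2 rows:
Placing characters:
  'b' => row 0
  'n' => row 1
  'i' => row 0
  'n' => row 1
  'o' => row 0
  'i' => row 1
  'e' => row 0
  'c' => row 1
  'd' => row 0
  'o' => row 1
Rows:
  Row 0: "bioed"
  Row 1: "nnico"
First row length: 5

5


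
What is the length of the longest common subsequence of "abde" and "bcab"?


LCS of "abde" and "bcab"
DP table:
           b    c    a    b
      0    0    0    0    0
  a   0    0    0    1    1
  b   0    1    1    1    2
  d   0    1    1    1    2
  e   0    1    1    1    2
LCS length = dp[4][4] = 2

2


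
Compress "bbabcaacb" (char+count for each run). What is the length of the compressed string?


Input: bbabcaacb
Runs:
  'b' x 2 => "b2"
  'a' x 1 => "a1"
  'b' x 1 => "b1"
  'c' x 1 => "c1"
  'a' x 2 => "a2"
  'c' x 1 => "c1"
  'b' x 1 => "b1"
Compressed: "b2a1b1c1a2c1b1"
Compressed length: 14

14


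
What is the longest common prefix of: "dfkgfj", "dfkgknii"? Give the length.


Words: dfkgfj, dfkgknii
  Position 0: all 'd' => match
  Position 1: all 'f' => match
  Position 2: all 'k' => match
  Position 3: all 'g' => match
  Position 4: ('f', 'k') => mismatch, stop
LCP = "dfkg" (length 4)

4


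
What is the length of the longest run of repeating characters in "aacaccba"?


Input: "aacaccba"
Scanning for longest run:
  Position 1 ('a'): continues run of 'a', length=2
  Position 2 ('c'): new char, reset run to 1
  Position 3 ('a'): new char, reset run to 1
  Position 4 ('c'): new char, reset run to 1
  Position 5 ('c'): continues run of 'c', length=2
  Position 6 ('b'): new char, reset run to 1
  Position 7 ('a'): new char, reset run to 1
Longest run: 'a' with length 2

2


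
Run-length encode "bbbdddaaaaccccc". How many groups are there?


Input: bbbdddaaaaccccc
Scanning for consecutive runs:
  Group 1: 'b' x 3 (positions 0-2)
  Group 2: 'd' x 3 (positions 3-5)
  Group 3: 'a' x 4 (positions 6-9)
  Group 4: 'c' x 5 (positions 10-14)
Total groups: 4

4


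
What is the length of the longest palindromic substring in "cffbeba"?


Input: "cffbeba"
Checking substrings for palindromes:
  [3:6] "beb" (len 3) => palindrome
  [1:3] "ff" (len 2) => palindrome
Longest palindromic substring: "beb" with length 3

3


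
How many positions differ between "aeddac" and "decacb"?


Comparing "aeddac" and "decacb" position by position:
  Position 0: 'a' vs 'd' => DIFFER
  Position 1: 'e' vs 'e' => same
  Position 2: 'd' vs 'c' => DIFFER
  Position 3: 'd' vs 'a' => DIFFER
  Position 4: 'a' vs 'c' => DIFFER
  Position 5: 'c' vs 'b' => DIFFER
Positions that differ: 5

5


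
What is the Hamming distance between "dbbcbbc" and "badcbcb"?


Comparing "dbbcbbc" and "badcbcb" position by position:
  Position 0: 'd' vs 'b' => differ
  Position 1: 'b' vs 'a' => differ
  Position 2: 'b' vs 'd' => differ
  Position 3: 'c' vs 'c' => same
  Position 4: 'b' vs 'b' => same
  Position 5: 'b' vs 'c' => differ
  Position 6: 'c' vs 'b' => differ
Total differences (Hamming distance): 5

5


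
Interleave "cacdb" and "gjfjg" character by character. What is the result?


Interleaving "cacdb" and "gjfjg":
  Position 0: 'c' from first, 'g' from second => "cg"
  Position 1: 'a' from first, 'j' from second => "aj"
  Position 2: 'c' from first, 'f' from second => "cf"
  Position 3: 'd' from first, 'j' from second => "dj"
  Position 4: 'b' from first, 'g' from second => "bg"
Result: cgajcfdjbg

cgajcfdjbg


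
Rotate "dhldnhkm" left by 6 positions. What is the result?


Input: "dhldnhkm", rotate left by 6
First 6 characters: "dhldnh"
Remaining characters: "km"
Concatenate remaining + first: "km" + "dhldnh" = "kmdhldnh"

kmdhldnh


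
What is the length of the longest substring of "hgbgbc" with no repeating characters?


Input: "hgbgbc"
Sliding window (track last position of each char):
  Position 0 ('h'): window [0,0] length 1 -- new best
  Position 1 ('g'): window [0,1] length 2 -- new best
  Position 2 ('b'): window [0,2] length 3 -- new best
  Position 3 ('g'): repeat (last at 1), move window start to 2
  Position 3 ('g'): window [2,3] length 2
  Position 4 ('b'): repeat (last at 2), move window start to 3
  Position 4 ('b'): window [3,4] length 2
  Position 5 ('c'): window [3,5] length 3
Longest substring with no repeats: "hgb" with length 3

3


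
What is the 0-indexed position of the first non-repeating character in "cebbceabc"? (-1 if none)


Input: cebbceabc
Character frequencies:
  'a': 1
  'b': 3
  'c': 3
  'e': 2
Scanning left to right for freq == 1:
  Position 0 ('c'): freq=3, skip
  Position 1 ('e'): freq=2, skip
  Position 2 ('b'): freq=3, skip
  Position 3 ('b'): freq=3, skip
  Position 4 ('c'): freq=3, skip
  Position 5 ('e'): freq=2, skip
  Position 6 ('a'): unique! => answer = 6

6


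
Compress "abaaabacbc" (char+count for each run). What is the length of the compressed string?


Input: abaaabacbc
Runs:
  'a' x 1 => "a1"
  'b' x 1 => "b1"
  'a' x 3 => "a3"
  'b' x 1 => "b1"
  'a' x 1 => "a1"
  'c' x 1 => "c1"
  'b' x 1 => "b1"
  'c' x 1 => "c1"
Compressed: "a1b1a3b1a1c1b1c1"
Compressed length: 16

16


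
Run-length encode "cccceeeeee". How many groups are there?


Input: cccceeeeee
Scanning for consecutive runs:
  Group 1: 'c' x 4 (positions 0-3)
  Group 2: 'e' x 6 (positions 4-9)
Total groups: 2

2


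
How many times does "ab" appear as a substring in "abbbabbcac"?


Searching for "ab" in "abbbabbcac"
Scanning each position:
  Position 0: "ab" => MATCH
  Position 1: "bb" => no
  Position 2: "bb" => no
  Position 3: "ba" => no
  Position 4: "ab" => MATCH
  Position 5: "bb" => no
  Position 6: "bc" => no
  Position 7: "ca" => no
  Position 8: "ac" => no
Total occurrences: 2

2


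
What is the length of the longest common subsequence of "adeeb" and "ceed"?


LCS of "adeeb" and "ceed"
DP table:
           c    e    e    d
      0    0    0    0    0
  a   0    0    0    0    0
  d   0    0    0    0    1
  e   0    0    1    1    1
  e   0    0    1    2    2
  b   0    0    1    2    2
LCS length = dp[5][4] = 2

2


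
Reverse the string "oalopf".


Input: oalopf
Reading characters right to left:
  Position 5: 'f'
  Position 4: 'p'
  Position 3: 'o'
  Position 2: 'l'
  Position 1: 'a'
  Position 0: 'o'
Reversed: fpolao

fpolao


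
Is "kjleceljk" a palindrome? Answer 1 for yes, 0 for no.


Input: kjleceljk
Reversed: kjleceljk
  Compare pos 0 ('k') with pos 8 ('k'): match
  Compare pos 1 ('j') with pos 7 ('j'): match
  Compare pos 2 ('l') with pos 6 ('l'): match
  Compare pos 3 ('e') with pos 5 ('e'): match
Result: palindrome

1


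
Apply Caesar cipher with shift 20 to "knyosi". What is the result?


Caesar cipher: shift "knyosi" by 20
  'k' (pos 10) + 20 = pos 4 = 'e'
  'n' (pos 13) + 20 = pos 7 = 'h'
  'y' (pos 24) + 20 = pos 18 = 's'
  'o' (pos 14) + 20 = pos 8 = 'i'
  's' (pos 18) + 20 = pos 12 = 'm'
  'i' (pos 8) + 20 = pos 2 = 'c'
Result: ehsimc

ehsimc


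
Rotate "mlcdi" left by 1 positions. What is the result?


Input: "mlcdi", rotate left by 1
First 1 characters: "m"
Remaining characters: "lcdi"
Concatenate remaining + first: "lcdi" + "m" = "lcdim"

lcdim


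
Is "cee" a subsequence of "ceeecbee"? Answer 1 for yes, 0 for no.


Check if "cee" is a subsequence of "ceeecbee"
Greedy scan:
  Position 0 ('c'): matches sub[0] = 'c'
  Position 1 ('e'): matches sub[1] = 'e'
  Position 2 ('e'): matches sub[2] = 'e'
  Position 3 ('e'): no match needed
  Position 4 ('c'): no match needed
  Position 5 ('b'): no match needed
  Position 6 ('e'): no match needed
  Position 7 ('e'): no match needed
All 3 characters matched => is a subsequence

1


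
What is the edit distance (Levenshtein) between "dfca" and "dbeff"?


Computing edit distance: "dfca" -> "dbeff"
DP table:
           d    b    e    f    f
      0    1    2    3    4    5
  d   1    0    1    2    3    4
  f   2    1    1    2    2    3
  c   3    2    2    2    3    3
  a   4    3    3    3    3    4
Edit distance = dp[4][5] = 4

4


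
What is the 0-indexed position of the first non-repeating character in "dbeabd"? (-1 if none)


Input: dbeabd
Character frequencies:
  'a': 1
  'b': 2
  'd': 2
  'e': 1
Scanning left to right for freq == 1:
  Position 0 ('d'): freq=2, skip
  Position 1 ('b'): freq=2, skip
  Position 2 ('e'): unique! => answer = 2

2


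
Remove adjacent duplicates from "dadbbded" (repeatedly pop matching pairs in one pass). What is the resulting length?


Input: dadbbded
Stack-based adjacent duplicate removal:
  Read 'd': push. Stack: d
  Read 'a': push. Stack: da
  Read 'd': push. Stack: dad
  Read 'b': push. Stack: dadb
  Read 'b': matches stack top 'b' => pop. Stack: dad
  Read 'd': matches stack top 'd' => pop. Stack: da
  Read 'e': push. Stack: dae
  Read 'd': push. Stack: daed
Final stack: "daed" (length 4)

4


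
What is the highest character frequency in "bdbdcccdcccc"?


Input: bdbdcccdcccc
Character counts:
  'b': 2
  'c': 7
  'd': 3
Maximum frequency: 7

7


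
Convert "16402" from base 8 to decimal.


Input: "16402" in base 8
Positional expansion:
  Digit '1' (value 1) x 8^4 = 4096
  Digit '6' (value 6) x 8^3 = 3072
  Digit '4' (value 4) x 8^2 = 256
  Digit '0' (value 0) x 8^1 = 0
  Digit '2' (value 2) x 8^0 = 2
Sum = 7426

7426


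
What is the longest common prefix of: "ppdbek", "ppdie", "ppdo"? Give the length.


Words: ppdbek, ppdie, ppdo
  Position 0: all 'p' => match
  Position 1: all 'p' => match
  Position 2: all 'd' => match
  Position 3: ('b', 'i', 'o') => mismatch, stop
LCP = "ppd" (length 3)

3


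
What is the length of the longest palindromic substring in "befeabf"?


Input: "befeabf"
Checking substrings for palindromes:
  [1:4] "efe" (len 3) => palindrome
Longest palindromic substring: "efe" with length 3

3


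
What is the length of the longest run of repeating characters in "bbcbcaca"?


Input: "bbcbcaca"
Scanning for longest run:
  Position 1 ('b'): continues run of 'b', length=2
  Position 2 ('c'): new char, reset run to 1
  Position 3 ('b'): new char, reset run to 1
  Position 4 ('c'): new char, reset run to 1
  Position 5 ('a'): new char, reset run to 1
  Position 6 ('c'): new char, reset run to 1
  Position 7 ('a'): new char, reset run to 1
Longest run: 'b' with length 2

2


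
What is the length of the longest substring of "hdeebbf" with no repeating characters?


Input: "hdeebbf"
Sliding window (track last position of each char):
  Position 0 ('h'): window [0,0] length 1 -- new best
  Position 1 ('d'): window [0,1] length 2 -- new best
  Position 2 ('e'): window [0,2] length 3 -- new best
  Position 3 ('e'): repeat (last at 2), move window start to 3
  Position 3 ('e'): window [3,3] length 1
  Position 4 ('b'): window [3,4] length 2
  Position 5 ('b'): repeat (last at 4), move window start to 5
  Position 5 ('b'): window [5,5] length 1
  Position 6 ('f'): window [5,6] length 2
Longest substring with no repeats: "hde" with length 3

3


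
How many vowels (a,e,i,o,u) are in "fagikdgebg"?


Input: fagikdgebg
Checking each character:
  'f' at position 0: consonant
  'a' at position 1: vowel (running total: 1)
  'g' at position 2: consonant
  'i' at position 3: vowel (running total: 2)
  'k' at position 4: consonant
  'd' at position 5: consonant
  'g' at position 6: consonant
  'e' at position 7: vowel (running total: 3)
  'b' at position 8: consonant
  'g' at position 9: consonant
Total vowels: 3

3


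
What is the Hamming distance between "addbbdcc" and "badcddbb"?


Comparing "addbbdcc" and "badcddbb" position by position:
  Position 0: 'a' vs 'b' => differ
  Position 1: 'd' vs 'a' => differ
  Position 2: 'd' vs 'd' => same
  Position 3: 'b' vs 'c' => differ
  Position 4: 'b' vs 'd' => differ
  Position 5: 'd' vs 'd' => same
  Position 6: 'c' vs 'b' => differ
  Position 7: 'c' vs 'b' => differ
Total differences (Hamming distance): 6

6


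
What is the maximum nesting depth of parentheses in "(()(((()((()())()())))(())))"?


Input: "(()(((()((()())()())))(())))"
Tracking depth:
  Position 0 '(': depth becomes 1
  Position 1 '(': depth becomes 2
  Position 2 ')': depth becomes 1
  Position 3 '(': depth becomes 2
  Position 4 '(': depth becomes 3
  Position 5 '(': depth becomes 4
  Position 6 '(': depth becomes 5
  Position 7 ')': depth becomes 4
  Position 8 '(': depth becomes 5
  Position 9 '(': depth becomes 6
  Position 10 '(': depth becomes 7
  Position 11 ')': depth becomes 6
  Position 12 '(': depth becomes 7
  Position 13 ')': depth becomes 6
  Position 14 ')': depth becomes 5
  Position 15 '(': depth becomes 6
  Position 16 ')': depth becomes 5
  Position 17 '(': depth becomes 6
  Position 18 ')': depth becomes 5
  Position 19 ')': depth becomes 4
  Position 20 ')': depth becomes 3
  Position 21 ')': depth becomes 2
  Position 22 '(': depth becomes 3
  Position 23 '(': depth becomes 4
  Position 24 ')': depth becomes 3
  Position 25 ')': depth becomes 2
  Position 26 ')': depth becomes 1
  Position 27 ')': depth becomes 0
Maximum depth reached: 7

7


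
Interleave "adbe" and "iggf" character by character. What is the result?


Interleaving "adbe" and "iggf":
  Position 0: 'a' from first, 'i' from second => "ai"
  Position 1: 'd' from first, 'g' from second => "dg"
  Position 2: 'b' from first, 'g' from second => "bg"
  Position 3: 'e' from first, 'f' from second => "ef"
Result: aidgbgef

aidgbgef


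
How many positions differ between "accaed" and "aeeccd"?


Comparing "accaed" and "aeeccd" position by position:
  Position 0: 'a' vs 'a' => same
  Position 1: 'c' vs 'e' => DIFFER
  Position 2: 'c' vs 'e' => DIFFER
  Position 3: 'a' vs 'c' => DIFFER
  Position 4: 'e' vs 'c' => DIFFER
  Position 5: 'd' vs 'd' => same
Positions that differ: 4

4


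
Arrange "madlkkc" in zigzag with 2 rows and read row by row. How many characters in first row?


Zigzag "madlkkc" into 2 rows:
Placing characters:
  'm' => row 0
  'a' => row 1
  'd' => row 0
  'l' => row 1
  'k' => row 0
  'k' => row 1
  'c' => row 0
Rows:
  Row 0: "mdkc"
  Row 1: "alk"
First row length: 4

4


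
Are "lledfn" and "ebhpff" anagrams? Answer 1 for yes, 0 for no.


Strings: "lledfn", "ebhpff"
Sorted first:  deflln
Sorted second: beffhp
Differ at position 0: 'd' vs 'b' => not anagrams

0


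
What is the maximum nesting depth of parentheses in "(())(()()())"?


Input: "(())(()()())"
Tracking depth:
  Position 0 '(': depth becomes 1
  Position 1 '(': depth becomes 2
  Position 2 ')': depth becomes 1
  Position 3 ')': depth becomes 0
  Position 4 '(': depth becomes 1
  Position 5 '(': depth becomes 2
  Position 6 ')': depth becomes 1
  Position 7 '(': depth becomes 2
  Position 8 ')': depth becomes 1
  Position 9 '(': depth becomes 2
  Position 10 ')': depth becomes 1
  Position 11 ')': depth becomes 0
Maximum depth reached: 2

2


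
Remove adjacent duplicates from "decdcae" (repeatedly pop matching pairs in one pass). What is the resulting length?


Input: decdcae
Stack-based adjacent duplicate removal:
  Read 'd': push. Stack: d
  Read 'e': push. Stack: de
  Read 'c': push. Stack: dec
  Read 'd': push. Stack: decd
  Read 'c': push. Stack: decdc
  Read 'a': push. Stack: decdca
  Read 'e': push. Stack: decdcae
Final stack: "decdcae" (length 7)

7


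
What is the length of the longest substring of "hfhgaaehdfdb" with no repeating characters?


Input: "hfhgaaehdfdb"
Sliding window (track last position of each char):
  Position 0 ('h'): window [0,0] length 1 -- new best
  Position 1 ('f'): window [0,1] length 2 -- new best
  Position 2 ('h'): repeat (last at 0), move window start to 1
  Position 2 ('h'): window [1,2] length 2
  Position 3 ('g'): window [1,3] length 3 -- new best
  Position 4 ('a'): window [1,4] length 4 -- new best
  Position 5 ('a'): repeat (last at 4), move window start to 5
  Position 5 ('a'): window [5,5] length 1
  Position 6 ('e'): window [5,6] length 2
  Position 7 ('h'): window [5,7] length 3
  Position 8 ('d'): window [5,8] length 4
  Position 9 ('f'): window [5,9] length 5 -- new best
  Position 10 ('d'): repeat (last at 8), move window start to 9
  Position 10 ('d'): window [9,10] length 2
  Position 11 ('b'): window [9,11] length 3
Longest substring with no repeats: "aehdf" with length 5

5


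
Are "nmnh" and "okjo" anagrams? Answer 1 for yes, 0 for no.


Strings: "nmnh", "okjo"
Sorted first:  hmnn
Sorted second: jkoo
Differ at position 0: 'h' vs 'j' => not anagrams

0


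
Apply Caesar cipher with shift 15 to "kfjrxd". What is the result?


Caesar cipher: shift "kfjrxd" by 15
  'k' (pos 10) + 15 = pos 25 = 'z'
  'f' (pos 5) + 15 = pos 20 = 'u'
  'j' (pos 9) + 15 = pos 24 = 'y'
  'r' (pos 17) + 15 = pos 6 = 'g'
  'x' (pos 23) + 15 = pos 12 = 'm'
  'd' (pos 3) + 15 = pos 18 = 's'
Result: zuygms

zuygms


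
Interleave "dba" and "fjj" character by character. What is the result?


Interleaving "dba" and "fjj":
  Position 0: 'd' from first, 'f' from second => "df"
  Position 1: 'b' from first, 'j' from second => "bj"
  Position 2: 'a' from first, 'j' from second => "aj"
Result: dfbjaj

dfbjaj


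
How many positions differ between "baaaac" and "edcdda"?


Comparing "baaaac" and "edcdda" position by position:
  Position 0: 'b' vs 'e' => DIFFER
  Position 1: 'a' vs 'd' => DIFFER
  Position 2: 'a' vs 'c' => DIFFER
  Position 3: 'a' vs 'd' => DIFFER
  Position 4: 'a' vs 'd' => DIFFER
  Position 5: 'c' vs 'a' => DIFFER
Positions that differ: 6

6


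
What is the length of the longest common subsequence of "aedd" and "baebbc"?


LCS of "aedd" and "baebbc"
DP table:
           b    a    e    b    b    c
      0    0    0    0    0    0    0
  a   0    0    1    1    1    1    1
  e   0    0    1    2    2    2    2
  d   0    0    1    2    2    2    2
  d   0    0    1    2    2    2    2
LCS length = dp[4][6] = 2

2


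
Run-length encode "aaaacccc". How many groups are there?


Input: aaaacccc
Scanning for consecutive runs:
  Group 1: 'a' x 4 (positions 0-3)
  Group 2: 'c' x 4 (positions 4-7)
Total groups: 2

2


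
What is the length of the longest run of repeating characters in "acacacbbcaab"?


Input: "acacacbbcaab"
Scanning for longest run:
  Position 1 ('c'): new char, reset run to 1
  Position 2 ('a'): new char, reset run to 1
  Position 3 ('c'): new char, reset run to 1
  Position 4 ('a'): new char, reset run to 1
  Position 5 ('c'): new char, reset run to 1
  Position 6 ('b'): new char, reset run to 1
  Position 7 ('b'): continues run of 'b', length=2
  Position 8 ('c'): new char, reset run to 1
  Position 9 ('a'): new char, reset run to 1
  Position 10 ('a'): continues run of 'a', length=2
  Position 11 ('b'): new char, reset run to 1
Longest run: 'b' with length 2

2


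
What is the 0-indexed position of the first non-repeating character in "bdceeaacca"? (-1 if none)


Input: bdceeaacca
Character frequencies:
  'a': 3
  'b': 1
  'c': 3
  'd': 1
  'e': 2
Scanning left to right for freq == 1:
  Position 0 ('b'): unique! => answer = 0

0


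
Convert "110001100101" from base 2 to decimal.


Input: "110001100101" in base 2
Positional expansion:
  Digit '1' (value 1) x 2^11 = 2048
  Digit '1' (value 1) x 2^10 = 1024
  Digit '0' (value 0) x 2^9 = 0
  Digit '0' (value 0) x 2^8 = 0
  Digit '0' (value 0) x 2^7 = 0
  Digit '1' (value 1) x 2^6 = 64
  Digit '1' (value 1) x 2^5 = 32
  Digit '0' (value 0) x 2^4 = 0
  Digit '0' (value 0) x 2^3 = 0
  Digit '1' (value 1) x 2^2 = 4
  Digit '0' (value 0) x 2^1 = 0
  Digit '1' (value 1) x 2^0 = 1
Sum = 3173

3173


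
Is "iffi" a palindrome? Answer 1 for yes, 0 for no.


Input: iffi
Reversed: iffi
  Compare pos 0 ('i') with pos 3 ('i'): match
  Compare pos 1 ('f') with pos 2 ('f'): match
Result: palindrome

1


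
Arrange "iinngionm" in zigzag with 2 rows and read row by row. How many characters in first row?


Zigzag "iinngionm" into 2 rows:
Placing characters:
  'i' => row 0
  'i' => row 1
  'n' => row 0
  'n' => row 1
  'g' => row 0
  'i' => row 1
  'o' => row 0
  'n' => row 1
  'm' => row 0
Rows:
  Row 0: "ingom"
  Row 1: "inin"
First row length: 5

5


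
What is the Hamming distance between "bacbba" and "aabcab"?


Comparing "bacbba" and "aabcab" position by position:
  Position 0: 'b' vs 'a' => differ
  Position 1: 'a' vs 'a' => same
  Position 2: 'c' vs 'b' => differ
  Position 3: 'b' vs 'c' => differ
  Position 4: 'b' vs 'a' => differ
  Position 5: 'a' vs 'b' => differ
Total differences (Hamming distance): 5

5


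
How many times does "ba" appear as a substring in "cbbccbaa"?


Searching for "ba" in "cbbccbaa"
Scanning each position:
  Position 0: "cb" => no
  Position 1: "bb" => no
  Position 2: "bc" => no
  Position 3: "cc" => no
  Position 4: "cb" => no
  Position 5: "ba" => MATCH
  Position 6: "aa" => no
Total occurrences: 1

1


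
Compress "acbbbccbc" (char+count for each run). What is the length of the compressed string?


Input: acbbbccbc
Runs:
  'a' x 1 => "a1"
  'c' x 1 => "c1"
  'b' x 3 => "b3"
  'c' x 2 => "c2"
  'b' x 1 => "b1"
  'c' x 1 => "c1"
Compressed: "a1c1b3c2b1c1"
Compressed length: 12

12


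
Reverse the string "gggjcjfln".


Input: gggjcjfln
Reading characters right to left:
  Position 8: 'n'
  Position 7: 'l'
  Position 6: 'f'
  Position 5: 'j'
  Position 4: 'c'
  Position 3: 'j'
  Position 2: 'g'
  Position 1: 'g'
  Position 0: 'g'
Reversed: nlfjcjggg

nlfjcjggg


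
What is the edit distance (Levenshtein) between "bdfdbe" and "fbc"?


Computing edit distance: "bdfdbe" -> "fbc"
DP table:
           f    b    c
      0    1    2    3
  b   1    1    1    2
  d   2    2    2    2
  f   3    2    3    3
  d   4    3    3    4
  b   5    4    3    4
  e   6    5    4    4
Edit distance = dp[6][3] = 4

4


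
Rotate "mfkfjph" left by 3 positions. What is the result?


Input: "mfkfjph", rotate left by 3
First 3 characters: "mfk"
Remaining characters: "fjph"
Concatenate remaining + first: "fjph" + "mfk" = "fjphmfk"

fjphmfk


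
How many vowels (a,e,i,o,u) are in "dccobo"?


Input: dccobo
Checking each character:
  'd' at position 0: consonant
  'c' at position 1: consonant
  'c' at position 2: consonant
  'o' at position 3: vowel (running total: 1)
  'b' at position 4: consonant
  'o' at position 5: vowel (running total: 2)
Total vowels: 2

2


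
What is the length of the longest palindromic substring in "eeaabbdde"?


Input: "eeaabbdde"
Checking substrings for palindromes:
  [0:2] "ee" (len 2) => palindrome
  [2:4] "aa" (len 2) => palindrome
  [4:6] "bb" (len 2) => palindrome
  [6:8] "dd" (len 2) => palindrome
Longest palindromic substring: "ee" with length 2

2


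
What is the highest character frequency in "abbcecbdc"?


Input: abbcecbdc
Character counts:
  'a': 1
  'b': 3
  'c': 3
  'd': 1
  'e': 1
Maximum frequency: 3

3


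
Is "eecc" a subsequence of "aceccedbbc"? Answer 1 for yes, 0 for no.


Check if "eecc" is a subsequence of "aceccedbbc"
Greedy scan:
  Position 0 ('a'): no match needed
  Position 1 ('c'): no match needed
  Position 2 ('e'): matches sub[0] = 'e'
  Position 3 ('c'): no match needed
  Position 4 ('c'): no match needed
  Position 5 ('e'): matches sub[1] = 'e'
  Position 6 ('d'): no match needed
  Position 7 ('b'): no match needed
  Position 8 ('b'): no match needed
  Position 9 ('c'): matches sub[2] = 'c'
Only matched 3/4 characters => not a subsequence

0


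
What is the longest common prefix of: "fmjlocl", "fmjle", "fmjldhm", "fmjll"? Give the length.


Words: fmjlocl, fmjle, fmjldhm, fmjll
  Position 0: all 'f' => match
  Position 1: all 'm' => match
  Position 2: all 'j' => match
  Position 3: all 'l' => match
  Position 4: ('o', 'e', 'd', 'l') => mismatch, stop
LCP = "fmjl" (length 4)

4


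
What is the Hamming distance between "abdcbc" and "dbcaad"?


Comparing "abdcbc" and "dbcaad" position by position:
  Position 0: 'a' vs 'd' => differ
  Position 1: 'b' vs 'b' => same
  Position 2: 'd' vs 'c' => differ
  Position 3: 'c' vs 'a' => differ
  Position 4: 'b' vs 'a' => differ
  Position 5: 'c' vs 'd' => differ
Total differences (Hamming distance): 5

5


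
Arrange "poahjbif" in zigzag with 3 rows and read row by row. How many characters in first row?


Zigzag "poahjbif" into 3 rows:
Placing characters:
  'p' => row 0
  'o' => row 1
  'a' => row 2
  'h' => row 1
  'j' => row 0
  'b' => row 1
  'i' => row 2
  'f' => row 1
Rows:
  Row 0: "pj"
  Row 1: "ohbf"
  Row 2: "ai"
First row length: 2

2


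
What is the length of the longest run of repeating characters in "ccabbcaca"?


Input: "ccabbcaca"
Scanning for longest run:
  Position 1 ('c'): continues run of 'c', length=2
  Position 2 ('a'): new char, reset run to 1
  Position 3 ('b'): new char, reset run to 1
  Position 4 ('b'): continues run of 'b', length=2
  Position 5 ('c'): new char, reset run to 1
  Position 6 ('a'): new char, reset run to 1
  Position 7 ('c'): new char, reset run to 1
  Position 8 ('a'): new char, reset run to 1
Longest run: 'c' with length 2

2


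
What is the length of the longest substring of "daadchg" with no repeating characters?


Input: "daadchg"
Sliding window (track last position of each char):
  Position 0 ('d'): window [0,0] length 1 -- new best
  Position 1 ('a'): window [0,1] length 2 -- new best
  Position 2 ('a'): repeat (last at 1), move window start to 2
  Position 2 ('a'): window [2,2] length 1
  Position 3 ('d'): window [2,3] length 2
  Position 4 ('c'): window [2,4] length 3 -- new best
  Position 5 ('h'): window [2,5] length 4 -- new best
  Position 6 ('g'): window [2,6] length 5 -- new best
Longest substring with no repeats: "adchg" with length 5

5


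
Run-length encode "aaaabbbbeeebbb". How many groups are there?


Input: aaaabbbbeeebbb
Scanning for consecutive runs:
  Group 1: 'a' x 4 (positions 0-3)
  Group 2: 'b' x 4 (positions 4-7)
  Group 3: 'e' x 3 (positions 8-10)
  Group 4: 'b' x 3 (positions 11-13)
Total groups: 4

4


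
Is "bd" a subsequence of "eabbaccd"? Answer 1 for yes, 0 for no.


Check if "bd" is a subsequence of "eabbaccd"
Greedy scan:
  Position 0 ('e'): no match needed
  Position 1 ('a'): no match needed
  Position 2 ('b'): matches sub[0] = 'b'
  Position 3 ('b'): no match needed
  Position 4 ('a'): no match needed
  Position 5 ('c'): no match needed
  Position 6 ('c'): no match needed
  Position 7 ('d'): matches sub[1] = 'd'
All 2 characters matched => is a subsequence

1


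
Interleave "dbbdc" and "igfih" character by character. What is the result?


Interleaving "dbbdc" and "igfih":
  Position 0: 'd' from first, 'i' from second => "di"
  Position 1: 'b' from first, 'g' from second => "bg"
  Position 2: 'b' from first, 'f' from second => "bf"
  Position 3: 'd' from first, 'i' from second => "di"
  Position 4: 'c' from first, 'h' from second => "ch"
Result: dibgbfdich

dibgbfdich


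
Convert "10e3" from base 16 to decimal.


Input: "10e3" in base 16
Positional expansion:
  Digit '1' (value 1) x 16^3 = 4096
  Digit '0' (value 0) x 16^2 = 0
  Digit 'e' (value 14) x 16^1 = 224
  Digit '3' (value 3) x 16^0 = 3
Sum = 4323

4323


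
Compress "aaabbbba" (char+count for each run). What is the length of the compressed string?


Input: aaabbbba
Runs:
  'a' x 3 => "a3"
  'b' x 4 => "b4"
  'a' x 1 => "a1"
Compressed: "a3b4a1"
Compressed length: 6

6


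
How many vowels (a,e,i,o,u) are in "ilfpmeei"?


Input: ilfpmeei
Checking each character:
  'i' at position 0: vowel (running total: 1)
  'l' at position 1: consonant
  'f' at position 2: consonant
  'p' at position 3: consonant
  'm' at position 4: consonant
  'e' at position 5: vowel (running total: 2)
  'e' at position 6: vowel (running total: 3)
  'i' at position 7: vowel (running total: 4)
Total vowels: 4

4


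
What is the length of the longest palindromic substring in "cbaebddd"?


Input: "cbaebddd"
Checking substrings for palindromes:
  [5:8] "ddd" (len 3) => palindrome
  [5:7] "dd" (len 2) => palindrome
  [6:8] "dd" (len 2) => palindrome
Longest palindromic substring: "ddd" with length 3

3


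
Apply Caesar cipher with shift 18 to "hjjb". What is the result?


Caesar cipher: shift "hjjb" by 18
  'h' (pos 7) + 18 = pos 25 = 'z'
  'j' (pos 9) + 18 = pos 1 = 'b'
  'j' (pos 9) + 18 = pos 1 = 'b'
  'b' (pos 1) + 18 = pos 19 = 't'
Result: zbbt

zbbt


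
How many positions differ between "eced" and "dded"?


Comparing "eced" and "dded" position by position:
  Position 0: 'e' vs 'd' => DIFFER
  Position 1: 'c' vs 'd' => DIFFER
  Position 2: 'e' vs 'e' => same
  Position 3: 'd' vs 'd' => same
Positions that differ: 2

2


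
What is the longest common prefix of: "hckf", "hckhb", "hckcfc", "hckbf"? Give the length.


Words: hckf, hckhb, hckcfc, hckbf
  Position 0: all 'h' => match
  Position 1: all 'c' => match
  Position 2: all 'k' => match
  Position 3: ('f', 'h', 'c', 'b') => mismatch, stop
LCP = "hck" (length 3)

3


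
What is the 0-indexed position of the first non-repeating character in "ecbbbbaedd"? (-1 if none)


Input: ecbbbbaedd
Character frequencies:
  'a': 1
  'b': 4
  'c': 1
  'd': 2
  'e': 2
Scanning left to right for freq == 1:
  Position 0 ('e'): freq=2, skip
  Position 1 ('c'): unique! => answer = 1

1


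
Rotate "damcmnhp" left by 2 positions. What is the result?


Input: "damcmnhp", rotate left by 2
First 2 characters: "da"
Remaining characters: "mcmnhp"
Concatenate remaining + first: "mcmnhp" + "da" = "mcmnhpda"

mcmnhpda


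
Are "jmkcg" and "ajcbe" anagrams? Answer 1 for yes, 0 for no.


Strings: "jmkcg", "ajcbe"
Sorted first:  cgjkm
Sorted second: abcej
Differ at position 0: 'c' vs 'a' => not anagrams

0


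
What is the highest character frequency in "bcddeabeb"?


Input: bcddeabeb
Character counts:
  'a': 1
  'b': 3
  'c': 1
  'd': 2
  'e': 2
Maximum frequency: 3

3


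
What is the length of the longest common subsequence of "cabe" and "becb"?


LCS of "cabe" and "becb"
DP table:
           b    e    c    b
      0    0    0    0    0
  c   0    0    0    1    1
  a   0    0    0    1    1
  b   0    1    1    1    2
  e   0    1    2    2    2
LCS length = dp[4][4] = 2

2


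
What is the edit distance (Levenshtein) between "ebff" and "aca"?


Computing edit distance: "ebff" -> "aca"
DP table:
           a    c    a
      0    1    2    3
  e   1    1    2    3
  b   2    2    2    3
  f   3    3    3    3
  f   4    4    4    4
Edit distance = dp[4][3] = 4

4


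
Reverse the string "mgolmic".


Input: mgolmic
Reading characters right to left:
  Position 6: 'c'
  Position 5: 'i'
  Position 4: 'm'
  Position 3: 'l'
  Position 2: 'o'
  Position 1: 'g'
  Position 0: 'm'
Reversed: cimlogm

cimlogm


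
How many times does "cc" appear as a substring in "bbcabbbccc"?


Searching for "cc" in "bbcabbbccc"
Scanning each position:
  Position 0: "bb" => no
  Position 1: "bc" => no
  Position 2: "ca" => no
  Position 3: "ab" => no
  Position 4: "bb" => no
  Position 5: "bb" => no
  Position 6: "bc" => no
  Position 7: "cc" => MATCH
  Position 8: "cc" => MATCH
Total occurrences: 2

2


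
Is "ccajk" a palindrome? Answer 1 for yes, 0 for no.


Input: ccajk
Reversed: kjacc
  Compare pos 0 ('c') with pos 4 ('k'): MISMATCH
  Compare pos 1 ('c') with pos 3 ('j'): MISMATCH
Result: not a palindrome

0


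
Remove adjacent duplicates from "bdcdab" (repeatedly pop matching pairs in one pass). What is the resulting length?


Input: bdcdab
Stack-based adjacent duplicate removal:
  Read 'b': push. Stack: b
  Read 'd': push. Stack: bd
  Read 'c': push. Stack: bdc
  Read 'd': push. Stack: bdcd
  Read 'a': push. Stack: bdcda
  Read 'b': push. Stack: bdcdab
Final stack: "bdcdab" (length 6)

6


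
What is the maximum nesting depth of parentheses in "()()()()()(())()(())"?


Input: "()()()()()(())()(())"
Tracking depth:
  Position 0 '(': depth becomes 1
  Position 1 ')': depth becomes 0
  Position 2 '(': depth becomes 1
  Position 3 ')': depth becomes 0
  Position 4 '(': depth becomes 1
  Position 5 ')': depth becomes 0
  Position 6 '(': depth becomes 1
  Position 7 ')': depth becomes 0
  Position 8 '(': depth becomes 1
  Position 9 ')': depth becomes 0
  Position 10 '(': depth becomes 1
  Position 11 '(': depth becomes 2
  Position 12 ')': depth becomes 1
  Position 13 ')': depth becomes 0
  Position 14 '(': depth becomes 1
  Position 15 ')': depth becomes 0
  Position 16 '(': depth becomes 1
  Position 17 '(': depth becomes 2
  Position 18 ')': depth becomes 1
  Position 19 ')': depth becomes 0
Maximum depth reached: 2

2


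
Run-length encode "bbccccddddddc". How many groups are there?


Input: bbccccddddddc
Scanning for consecutive runs:
  Group 1: 'b' x 2 (positions 0-1)
  Group 2: 'c' x 4 (positions 2-5)
  Group 3: 'd' x 6 (positions 6-11)
  Group 4: 'c' x 1 (positions 12-12)
Total groups: 4

4


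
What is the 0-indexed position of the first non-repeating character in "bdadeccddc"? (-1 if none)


Input: bdadeccddc
Character frequencies:
  'a': 1
  'b': 1
  'c': 3
  'd': 4
  'e': 1
Scanning left to right for freq == 1:
  Position 0 ('b'): unique! => answer = 0

0


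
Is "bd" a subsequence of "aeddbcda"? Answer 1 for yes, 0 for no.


Check if "bd" is a subsequence of "aeddbcda"
Greedy scan:
  Position 0 ('a'): no match needed
  Position 1 ('e'): no match needed
  Position 2 ('d'): no match needed
  Position 3 ('d'): no match needed
  Position 4 ('b'): matches sub[0] = 'b'
  Position 5 ('c'): no match needed
  Position 6 ('d'): matches sub[1] = 'd'
  Position 7 ('a'): no match needed
All 2 characters matched => is a subsequence

1


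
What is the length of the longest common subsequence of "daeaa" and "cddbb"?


LCS of "daeaa" and "cddbb"
DP table:
           c    d    d    b    b
      0    0    0    0    0    0
  d   0    0    1    1    1    1
  a   0    0    1    1    1    1
  e   0    0    1    1    1    1
  a   0    0    1    1    1    1
  a   0    0    1    1    1    1
LCS length = dp[5][5] = 1

1


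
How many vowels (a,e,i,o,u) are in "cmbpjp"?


Input: cmbpjp
Checking each character:
  'c' at position 0: consonant
  'm' at position 1: consonant
  'b' at position 2: consonant
  'p' at position 3: consonant
  'j' at position 4: consonant
  'p' at position 5: consonant
Total vowels: 0

0


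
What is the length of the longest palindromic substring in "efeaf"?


Input: "efeaf"
Checking substrings for palindromes:
  [0:3] "efe" (len 3) => palindrome
Longest palindromic substring: "efe" with length 3

3


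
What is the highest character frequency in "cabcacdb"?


Input: cabcacdb
Character counts:
  'a': 2
  'b': 2
  'c': 3
  'd': 1
Maximum frequency: 3

3


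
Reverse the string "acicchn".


Input: acicchn
Reading characters right to left:
  Position 6: 'n'
  Position 5: 'h'
  Position 4: 'c'
  Position 3: 'c'
  Position 2: 'i'
  Position 1: 'c'
  Position 0: 'a'
Reversed: nhccica

nhccica
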